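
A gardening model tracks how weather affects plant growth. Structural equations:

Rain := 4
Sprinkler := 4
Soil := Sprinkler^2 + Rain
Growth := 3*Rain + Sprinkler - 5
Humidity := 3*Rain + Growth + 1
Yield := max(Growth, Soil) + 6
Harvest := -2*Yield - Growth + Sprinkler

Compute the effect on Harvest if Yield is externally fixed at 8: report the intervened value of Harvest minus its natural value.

Intervening sets Yield = 8 and removes its equation (Yield := max(Growth, Soil) + 6).
Growth = 3*Rain + Sprinkler - 5  [with Rain=4, Sprinkler=4]  = 11
Harvest = -2*Yield - Growth + Sprinkler  [with Yield=8, Growth=11, Sprinkler=4]  = -23
Without intervention: Soil = Sprinkler^2 + Rain  [with Sprinkler=4, Rain=4]  = 20; Growth = 3*Rain + Sprinkler - 5  [with Rain=4, Sprinkler=4]  = 11; Yield = max(Growth, Soil) + 6  [with Growth=11, Soil=20]  = 26; Harvest = -2*Yield - Growth + Sprinkler  [with Yield=26, Growth=11, Sprinkler=4]  = -59.
Change = -23 − (-59) = 36.

36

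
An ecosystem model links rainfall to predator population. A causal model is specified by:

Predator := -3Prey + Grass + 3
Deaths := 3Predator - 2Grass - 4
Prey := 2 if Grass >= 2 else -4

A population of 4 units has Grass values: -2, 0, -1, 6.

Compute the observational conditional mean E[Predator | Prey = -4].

14

Conditioning on Prey=-4 selects the 3 unit(s) with Grass ∈ {-2, 0, -1}. Their Predator values: 13, 15, 14. Mean = 14.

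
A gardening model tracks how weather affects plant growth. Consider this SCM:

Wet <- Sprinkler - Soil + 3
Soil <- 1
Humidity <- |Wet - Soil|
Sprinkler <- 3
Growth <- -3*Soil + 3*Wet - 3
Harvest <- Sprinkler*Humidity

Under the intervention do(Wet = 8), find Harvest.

The intervention breaks the incoming arrows to Wet: Wet <- Sprinkler - Soil + 3 no longer applies, and Wet = 8.
Humidity = |Wet - Soil|  [with Wet=8, Soil=1]  = 7
Harvest = Sprinkler*Humidity  [with Sprinkler=3, Humidity=7]  = 21

21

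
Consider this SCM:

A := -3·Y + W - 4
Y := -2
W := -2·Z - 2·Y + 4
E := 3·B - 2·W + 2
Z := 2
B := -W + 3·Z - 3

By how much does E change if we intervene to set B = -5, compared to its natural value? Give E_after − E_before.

The intervention breaks the incoming arrows to B: B := -W + 3·Z - 3 no longer applies, and B = -5.
W = -2·Z - 2·Y + 4  [with Z=2, Y=-2]  = 4
E = 3·B - 2·W + 2  [with B=-5, W=4]  = -21
Without intervention: W = -2·Z - 2·Y + 4  [with Z=2, Y=-2]  = 4; B = -W + 3·Z - 3  [with W=4, Z=2]  = -1; E = 3·B - 2·W + 2  [with B=-1, W=4]  = -9.
Change = -21 − (-9) = -12.

-12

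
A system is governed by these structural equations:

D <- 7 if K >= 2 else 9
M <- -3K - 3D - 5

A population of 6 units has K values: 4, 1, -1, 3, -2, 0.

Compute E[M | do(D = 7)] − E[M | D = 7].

The intervention sets D=7 in all 6 units regardless of K. Recomputing M per unit gives -38, -29, -23, -35, -20, -26; average -28.5.
E[M|D=7] averages over only the 2 units with D=7 (K = 4, 3): M = -38, -35, mean -36.5.
Difference = -28.5 − (-36.5) = 8.

8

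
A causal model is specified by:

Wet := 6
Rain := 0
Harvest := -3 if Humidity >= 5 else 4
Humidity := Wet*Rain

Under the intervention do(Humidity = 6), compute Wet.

Under do(Humidity=6), the mechanism Humidity := Wet*Rain is discarded; Humidity is fixed at 6.
Since Wet is not a descendant of the intervened variable, it is unaffected.

6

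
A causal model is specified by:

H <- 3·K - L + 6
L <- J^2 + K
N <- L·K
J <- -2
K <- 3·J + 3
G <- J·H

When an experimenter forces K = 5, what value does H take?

do(K=5) replaces the equation K <- 3·J + 3 with the constant K = 5.
L = J^2 + K  [with J=-2, K=5]  = 9
H = 3·K - L + 6  [with K=5, L=9]  = 12

12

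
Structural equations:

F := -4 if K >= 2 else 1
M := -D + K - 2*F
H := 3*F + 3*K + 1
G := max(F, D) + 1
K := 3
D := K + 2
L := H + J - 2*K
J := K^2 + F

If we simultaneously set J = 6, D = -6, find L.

The joint intervention fixes J = 6, D = -6, removing each variable's own equation.
F = -4 if K >= 2 else 1  [with K=3]  = -4
H = 3*F + 3*K + 1  [with F=-4, K=3]  = -2
L = H + J - 2*K  [with H=-2, J=6, K=3]  = -2

-2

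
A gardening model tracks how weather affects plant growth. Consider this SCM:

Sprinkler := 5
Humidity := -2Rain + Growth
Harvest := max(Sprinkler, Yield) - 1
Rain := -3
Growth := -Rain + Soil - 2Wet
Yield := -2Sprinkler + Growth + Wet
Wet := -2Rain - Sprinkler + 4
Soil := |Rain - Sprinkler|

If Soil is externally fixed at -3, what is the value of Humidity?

The intervention breaks the incoming arrows to Soil: Soil := |Rain - Sprinkler| no longer applies, and Soil = -3.
Wet = -2Rain - Sprinkler + 4  [with Rain=-3, Sprinkler=5]  = 5
Growth = -Rain + Soil - 2Wet  [with Rain=-3, Soil=-3, Wet=5]  = -10
Humidity = -2Rain + Growth  [with Rain=-3, Growth=-10]  = -4

-4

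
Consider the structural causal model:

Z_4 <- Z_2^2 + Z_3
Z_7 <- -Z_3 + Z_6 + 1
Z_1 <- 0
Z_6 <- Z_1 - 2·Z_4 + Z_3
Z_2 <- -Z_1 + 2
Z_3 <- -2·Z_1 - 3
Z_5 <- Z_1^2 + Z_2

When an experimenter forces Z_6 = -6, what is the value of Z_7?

-2

Intervening sets Z_6 = -6 and removes its equation (Z_6 <- Z_1 - 2·Z_4 + Z_3).
Z_3 = -2·Z_1 - 3  [with Z_1=0]  = -3
Z_7 = -Z_3 + Z_6 + 1  [with Z_3=-3, Z_6=-6]  = -2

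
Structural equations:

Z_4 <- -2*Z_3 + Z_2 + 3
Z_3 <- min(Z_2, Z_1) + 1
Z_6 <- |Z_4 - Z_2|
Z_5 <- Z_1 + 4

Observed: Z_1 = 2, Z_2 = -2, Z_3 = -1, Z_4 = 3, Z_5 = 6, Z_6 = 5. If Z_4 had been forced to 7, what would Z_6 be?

9

Under do(Z_4=7), the mechanism Z_4 <- -2*Z_3 + Z_2 + 3 is discarded; Z_4 is fixed at 7.
Z_6 = |Z_4 - Z_2|  [with Z_4=7, Z_2=-2]  = 9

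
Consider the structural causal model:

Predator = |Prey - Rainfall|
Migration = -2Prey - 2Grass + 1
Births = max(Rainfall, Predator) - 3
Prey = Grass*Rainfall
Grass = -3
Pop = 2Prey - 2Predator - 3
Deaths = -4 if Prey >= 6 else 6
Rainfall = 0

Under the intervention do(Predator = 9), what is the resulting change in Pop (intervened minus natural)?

do(Predator=9) replaces the equation Predator = |Prey - Rainfall| with the constant Predator = 9.
Prey = Grass*Rainfall  [with Grass=-3, Rainfall=0]  = 0
Pop = 2Prey - 2Predator - 3  [with Prey=0, Predator=9]  = -21
Without intervention: Prey = Grass*Rainfall  [with Grass=-3, Rainfall=0]  = 0; Predator = |Prey - Rainfall|  [with Prey=0, Rainfall=0]  = 0; Pop = 2Prey - 2Predator - 3  [with Prey=0, Predator=0]  = -3.
Change = -21 − (-3) = -18.

-18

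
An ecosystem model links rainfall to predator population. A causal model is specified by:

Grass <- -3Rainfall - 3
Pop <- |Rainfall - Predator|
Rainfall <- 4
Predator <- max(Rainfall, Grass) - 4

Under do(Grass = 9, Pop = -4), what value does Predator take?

5

The joint intervention fixes Grass = 9, Pop = -4, removing each variable's own equation.
Predator = max(Rainfall, Grass) - 4  [with Rainfall=4, Grass=9]  = 5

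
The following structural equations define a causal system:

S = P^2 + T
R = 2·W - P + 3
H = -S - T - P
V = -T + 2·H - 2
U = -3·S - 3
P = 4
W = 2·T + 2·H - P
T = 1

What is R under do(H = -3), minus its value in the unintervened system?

76

The intervention breaks the incoming arrows to H: H = -S - T - P no longer applies, and H = -3.
W = 2·T + 2·H - P  [with T=1, H=-3, P=4]  = -8
R = 2·W - P + 3  [with W=-8, P=4]  = -17
Without intervention: S = P^2 + T  [with P=4, T=1]  = 17; H = -S - T - P  [with S=17, T=1, P=4]  = -22; W = 2·T + 2·H - P  [with T=1, H=-22, P=4]  = -46; R = 2·W - P + 3  [with W=-46, P=4]  = -93.
Change = -17 − (-93) = 76.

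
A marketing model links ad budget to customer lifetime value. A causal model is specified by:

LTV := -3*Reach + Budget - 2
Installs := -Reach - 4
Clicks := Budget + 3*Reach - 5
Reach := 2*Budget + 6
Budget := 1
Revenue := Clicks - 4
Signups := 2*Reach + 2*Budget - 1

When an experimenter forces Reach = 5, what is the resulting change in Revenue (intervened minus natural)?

-9

Under do(Reach=5), the mechanism Reach := 2*Budget + 6 is discarded; Reach is fixed at 5.
Clicks = Budget + 3*Reach - 5  [with Budget=1, Reach=5]  = 11
Revenue = Clicks - 4  [with Clicks=11]  = 7
Without intervention: Reach = 2*Budget + 6  [with Budget=1]  = 8; Clicks = Budget + 3*Reach - 5  [with Budget=1, Reach=8]  = 20; Revenue = Clicks - 4  [with Clicks=20]  = 16.
Change = 7 − 16 = -9.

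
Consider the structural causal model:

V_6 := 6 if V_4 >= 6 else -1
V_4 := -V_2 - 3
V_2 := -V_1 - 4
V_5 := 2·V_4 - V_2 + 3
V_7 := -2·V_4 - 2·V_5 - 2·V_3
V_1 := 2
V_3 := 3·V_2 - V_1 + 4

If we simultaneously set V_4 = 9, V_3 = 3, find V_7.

The joint intervention fixes V_4 = 9, V_3 = 3, removing each variable's own equation.
V_2 = -V_1 - 4  [with V_1=2]  = -6
V_5 = 2·V_4 - V_2 + 3  [with V_4=9, V_2=-6]  = 27
V_7 = -2·V_4 - 2·V_5 - 2·V_3  [with V_4=9, V_5=27, V_3=3]  = -78

-78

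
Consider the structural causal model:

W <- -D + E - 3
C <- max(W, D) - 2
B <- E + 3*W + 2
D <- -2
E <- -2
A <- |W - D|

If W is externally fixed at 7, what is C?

5

The intervention breaks the incoming arrows to W: W <- -D + E - 3 no longer applies, and W = 7.
C = max(W, D) - 2  [with W=7, D=-2]  = 5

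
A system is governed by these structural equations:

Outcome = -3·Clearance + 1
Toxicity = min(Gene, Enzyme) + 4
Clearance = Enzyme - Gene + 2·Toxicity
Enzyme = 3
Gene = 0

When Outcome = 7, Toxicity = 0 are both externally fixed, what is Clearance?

3

Under do(Outcome = 7, Toxicity = 0), each intervened variable's structural equation is replaced by its fixed value.
Clearance = Enzyme - Gene + 2·Toxicity  [with Enzyme=3, Gene=0, Toxicity=0]  = 3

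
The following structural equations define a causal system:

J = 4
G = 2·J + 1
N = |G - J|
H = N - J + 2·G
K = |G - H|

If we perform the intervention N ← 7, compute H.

The intervention breaks the incoming arrows to N: N = |G - J| no longer applies, and N = 7.
G = 2·J + 1  [with J=4]  = 9
H = N - J + 2·G  [with N=7, J=4, G=9]  = 21

21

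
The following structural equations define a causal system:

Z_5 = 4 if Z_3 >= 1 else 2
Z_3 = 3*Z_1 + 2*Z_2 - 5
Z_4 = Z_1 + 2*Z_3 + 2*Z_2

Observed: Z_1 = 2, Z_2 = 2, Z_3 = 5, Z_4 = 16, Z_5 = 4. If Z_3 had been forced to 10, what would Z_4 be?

The intervention breaks the incoming arrows to Z_3: Z_3 = 3*Z_1 + 2*Z_2 - 5 no longer applies, and Z_3 = 10.
Z_4 = Z_1 + 2*Z_3 + 2*Z_2  [with Z_1=2, Z_3=10, Z_2=2]  = 26

26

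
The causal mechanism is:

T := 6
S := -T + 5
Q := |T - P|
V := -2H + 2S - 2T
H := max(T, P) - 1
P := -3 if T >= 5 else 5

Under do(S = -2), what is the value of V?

-26

The intervention breaks the incoming arrows to S: S := -T + 5 no longer applies, and S = -2.
P = -3 if T >= 5 else 5  [with T=6]  = -3
H = max(T, P) - 1  [with T=6, P=-3]  = 5
V = -2H + 2S - 2T  [with H=5, S=-2, T=6]  = -26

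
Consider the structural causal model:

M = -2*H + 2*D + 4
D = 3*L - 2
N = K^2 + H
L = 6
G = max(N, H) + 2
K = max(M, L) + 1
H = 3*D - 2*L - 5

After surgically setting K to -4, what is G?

49

Under do(K=-4), the mechanism K = max(M, L) + 1 is discarded; K is fixed at -4.
D = 3*L - 2  [with L=6]  = 16
H = 3*D - 2*L - 5  [with D=16, L=6]  = 31
N = K^2 + H  [with K=-4, H=31]  = 47
G = max(N, H) + 2  [with N=47, H=31]  = 49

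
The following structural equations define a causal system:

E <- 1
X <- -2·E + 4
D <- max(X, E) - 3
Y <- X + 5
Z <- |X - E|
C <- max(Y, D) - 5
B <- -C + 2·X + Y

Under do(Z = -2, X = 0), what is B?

Setting Z = -2, X = 0 by intervention discards those variables' equations.
D = max(X, E) - 3  [with X=0, E=1]  = -2
Y = X + 5  [with X=0]  = 5
C = max(Y, D) - 5  [with Y=5, D=-2]  = 0
B = -C + 2·X + Y  [with C=0, X=0, Y=5]  = 5

5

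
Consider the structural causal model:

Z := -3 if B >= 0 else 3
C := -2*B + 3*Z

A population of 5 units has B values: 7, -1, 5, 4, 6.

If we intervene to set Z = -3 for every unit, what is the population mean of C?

-17.4

do(Z=-3) breaks Z's dependence on B. With Z=-3 fixed, C across the units is -23, -7, -19, -17, -21, mean -17.4.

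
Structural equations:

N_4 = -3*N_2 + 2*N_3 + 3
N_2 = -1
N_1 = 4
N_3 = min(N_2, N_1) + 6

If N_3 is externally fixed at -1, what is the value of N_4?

The intervention breaks the incoming arrows to N_3: N_3 = min(N_2, N_1) + 6 no longer applies, and N_3 = -1.
N_4 = -3*N_2 + 2*N_3 + 3  [with N_2=-1, N_3=-1]  = 4

4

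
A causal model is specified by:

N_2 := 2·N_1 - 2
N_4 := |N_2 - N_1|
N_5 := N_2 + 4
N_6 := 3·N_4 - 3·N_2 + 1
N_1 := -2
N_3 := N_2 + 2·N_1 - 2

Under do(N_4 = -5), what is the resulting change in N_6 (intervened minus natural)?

Under do(N_4=-5), the mechanism N_4 := |N_2 - N_1| is discarded; N_4 is fixed at -5.
N_2 = 2·N_1 - 2  [with N_1=-2]  = -6
N_6 = 3·N_4 - 3·N_2 + 1  [with N_4=-5, N_2=-6]  = 4
Without intervention: N_2 = 2·N_1 - 2  [with N_1=-2]  = -6; N_4 = |N_2 - N_1|  [with N_2=-6, N_1=-2]  = 4; N_6 = 3·N_4 - 3·N_2 + 1  [with N_4=4, N_2=-6]  = 31.
Change = 4 − 31 = -27.

-27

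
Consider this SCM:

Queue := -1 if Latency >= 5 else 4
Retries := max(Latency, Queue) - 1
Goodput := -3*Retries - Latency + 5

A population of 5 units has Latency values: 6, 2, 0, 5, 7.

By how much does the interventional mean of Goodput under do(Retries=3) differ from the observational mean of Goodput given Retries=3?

The intervention sets Retries=3 in all 5 units regardless of Latency. Recomputing Goodput per unit gives -10, -6, -4, -9, -11; average -8.
E[Goodput|Retries=3] averages over only the 2 units with Retries=3 (Latency = 2, 0): Goodput = -6, -4, mean -5.
Difference = -8 − (-5) = -3.

-3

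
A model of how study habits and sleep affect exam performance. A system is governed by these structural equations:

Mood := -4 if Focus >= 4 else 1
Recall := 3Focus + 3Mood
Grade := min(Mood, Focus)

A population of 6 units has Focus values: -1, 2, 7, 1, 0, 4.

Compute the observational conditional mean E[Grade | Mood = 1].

0.25

E[Grade|Mood=1] averages over only the 4 units with Mood=1 (Focus = -1, 2, 1, 0): Grade = -1, 1, 1, 0, mean 0.25.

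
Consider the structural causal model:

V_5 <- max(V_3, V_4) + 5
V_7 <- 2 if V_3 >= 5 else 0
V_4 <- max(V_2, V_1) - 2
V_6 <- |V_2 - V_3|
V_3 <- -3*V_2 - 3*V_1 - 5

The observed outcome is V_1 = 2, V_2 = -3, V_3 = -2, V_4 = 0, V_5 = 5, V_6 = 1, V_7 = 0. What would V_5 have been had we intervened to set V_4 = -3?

3

Intervening sets V_4 = -3 and removes its equation (V_4 <- max(V_2, V_1) - 2).
V_3 = -3*V_2 - 3*V_1 - 5  [with V_2=-3, V_1=2]  = -2
V_5 = max(V_3, V_4) + 5  [with V_3=-2, V_4=-3]  = 3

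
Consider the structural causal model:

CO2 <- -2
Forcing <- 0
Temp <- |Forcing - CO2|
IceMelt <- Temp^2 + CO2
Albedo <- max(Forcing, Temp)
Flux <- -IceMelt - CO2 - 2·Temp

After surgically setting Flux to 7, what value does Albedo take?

do(Flux=7) replaces the equation Flux <- -IceMelt - CO2 - 2·Temp with the constant Flux = 7.
Since Albedo is not a descendant of the intervened variable, it is unaffected.
Temp = |Forcing - CO2|  [with Forcing=0, CO2=-2]  = 2
Albedo = max(Forcing, Temp)  [with Forcing=0, Temp=2]  = 2

2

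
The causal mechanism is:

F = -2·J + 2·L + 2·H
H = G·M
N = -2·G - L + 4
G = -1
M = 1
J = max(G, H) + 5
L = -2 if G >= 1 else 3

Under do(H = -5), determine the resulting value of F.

-12

The intervention breaks the incoming arrows to H: H = G·M no longer applies, and H = -5.
L = -2 if G >= 1 else 3  [with G=-1]  = 3
J = max(G, H) + 5  [with G=-1, H=-5]  = 4
F = -2·J + 2·L + 2·H  [with J=4, L=3, H=-5]  = -12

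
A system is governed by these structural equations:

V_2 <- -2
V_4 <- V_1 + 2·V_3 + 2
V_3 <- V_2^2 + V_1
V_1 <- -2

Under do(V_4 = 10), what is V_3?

2

Under do(V_4=10), the mechanism V_4 <- V_1 + 2·V_3 + 2 is discarded; V_4 is fixed at 10.
Since V_3 is not a descendant of the intervened variable, it is unaffected.
V_3 = V_2^2 + V_1  [with V_2=-2, V_1=-2]  = 2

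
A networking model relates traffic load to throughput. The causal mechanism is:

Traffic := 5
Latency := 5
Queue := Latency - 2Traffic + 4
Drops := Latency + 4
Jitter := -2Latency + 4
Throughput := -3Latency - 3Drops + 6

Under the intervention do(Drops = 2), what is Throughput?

-15

Under do(Drops=2), the mechanism Drops := Latency + 4 is discarded; Drops is fixed at 2.
Throughput = -3Latency - 3Drops + 6  [with Latency=5, Drops=2]  = -15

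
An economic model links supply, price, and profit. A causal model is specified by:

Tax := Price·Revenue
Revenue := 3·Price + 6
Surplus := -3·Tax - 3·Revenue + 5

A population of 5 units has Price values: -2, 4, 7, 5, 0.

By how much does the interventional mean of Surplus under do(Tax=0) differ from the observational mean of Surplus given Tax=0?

-34.2

The intervention sets Tax=0 in all 5 units regardless of Price. Recomputing Surplus per unit gives 5, -49, -76, -58, -13; average -38.2.
Conditioning on Tax=0 selects the 2 unit(s) with Price ∈ {-2, 0}. Their Surplus values: 5, -13. Mean = -4.
Difference = -38.2 − (-4) = -34.2.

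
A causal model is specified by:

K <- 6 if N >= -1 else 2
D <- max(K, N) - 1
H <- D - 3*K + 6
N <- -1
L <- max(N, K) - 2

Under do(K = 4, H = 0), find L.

Setting K = 4, H = 0 by intervention discards those variables' equations.
L = max(N, K) - 2  [with N=-1, K=4]  = 2

2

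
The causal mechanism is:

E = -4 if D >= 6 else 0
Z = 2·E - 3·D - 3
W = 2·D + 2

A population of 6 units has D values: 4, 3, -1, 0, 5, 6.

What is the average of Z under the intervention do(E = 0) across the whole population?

do(E=0) breaks E's dependence on D. With E=0 fixed, Z across the units is -15, -12, 0, -3, -18, -21, mean -11.5.

-11.5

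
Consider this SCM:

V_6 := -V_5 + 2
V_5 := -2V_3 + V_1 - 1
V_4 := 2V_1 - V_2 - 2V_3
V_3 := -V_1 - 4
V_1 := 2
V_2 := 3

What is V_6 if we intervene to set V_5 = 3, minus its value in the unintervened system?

The intervention breaks the incoming arrows to V_5: V_5 := -2V_3 + V_1 - 1 no longer applies, and V_5 = 3.
V_6 = -V_5 + 2  [with V_5=3]  = -1
Without intervention: V_3 = -V_1 - 4  [with V_1=2]  = -6; V_5 = -2V_3 + V_1 - 1  [with V_3=-6, V_1=2]  = 13; V_6 = -V_5 + 2  [with V_5=13]  = -11.
Change = -1 − (-11) = 10.

10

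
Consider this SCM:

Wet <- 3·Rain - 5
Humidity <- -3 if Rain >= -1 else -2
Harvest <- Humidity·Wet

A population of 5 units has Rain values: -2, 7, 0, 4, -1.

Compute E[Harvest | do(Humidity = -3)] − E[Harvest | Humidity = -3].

Under do(Humidity=-3), Humidity's equation is replaced by Humidity=-3 for every unit. Per-unit Harvest: 33, -48, 15, -21, 24. Mean = 0.6.
Observing Humidity=-3 restricts to units where Humidity's equation naturally yields -3: Rain ∈ {7, 0, 4, -1}. In that subpopulation Harvest = -48, 15, -21, 24, mean -7.5.
Difference = 0.6 − (-7.5) = 8.1.

8.1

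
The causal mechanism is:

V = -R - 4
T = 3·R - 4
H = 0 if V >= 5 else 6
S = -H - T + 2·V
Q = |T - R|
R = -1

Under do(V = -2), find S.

Under do(V=-2), the mechanism V = -R - 4 is discarded; V is fixed at -2.
T = 3·R - 4  [with R=-1]  = -7
H = 0 if V >= 5 else 6  [with V=-2]  = 6
S = -H - T + 2·V  [with H=6, T=-7, V=-2]  = -3

-3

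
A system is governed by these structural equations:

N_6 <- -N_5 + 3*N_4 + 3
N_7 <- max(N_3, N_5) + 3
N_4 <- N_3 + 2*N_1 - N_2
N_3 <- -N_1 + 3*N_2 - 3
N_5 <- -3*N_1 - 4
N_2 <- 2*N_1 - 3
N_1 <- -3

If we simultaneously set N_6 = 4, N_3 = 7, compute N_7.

10

Under do(N_6 = 4, N_3 = 7), each intervened variable's structural equation is replaced by its fixed value.
N_5 = -3*N_1 - 4  [with N_1=-3]  = 5
N_7 = max(N_3, N_5) + 3  [with N_3=7, N_5=5]  = 10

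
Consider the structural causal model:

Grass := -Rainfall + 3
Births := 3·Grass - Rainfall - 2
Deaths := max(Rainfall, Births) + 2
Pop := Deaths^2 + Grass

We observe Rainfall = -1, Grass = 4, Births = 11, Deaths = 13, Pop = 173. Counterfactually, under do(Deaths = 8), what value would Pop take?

68

Intervening sets Deaths = 8 and removes its equation (Deaths := max(Rainfall, Births) + 2).
Grass = -Rainfall + 3  [with Rainfall=-1]  = 4
Pop = Deaths^2 + Grass  [with Deaths=8, Grass=4]  = 68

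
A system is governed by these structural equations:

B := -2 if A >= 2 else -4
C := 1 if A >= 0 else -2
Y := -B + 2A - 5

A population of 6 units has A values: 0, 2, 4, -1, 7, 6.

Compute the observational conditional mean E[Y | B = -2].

E[Y|B=-2] averages over only the 4 units with B=-2 (A = 2, 4, 7, 6): Y = 1, 5, 11, 9, mean 6.5.

6.5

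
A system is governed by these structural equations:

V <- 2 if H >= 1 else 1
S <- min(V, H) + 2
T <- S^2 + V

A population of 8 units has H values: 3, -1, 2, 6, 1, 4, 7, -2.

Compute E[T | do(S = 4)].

Under do(S=4), S's equation is replaced by S=4 for every unit. Per-unit T: 18, 17, 18, 18, 18, 18, 18, 17. Mean = 17.75.

17.75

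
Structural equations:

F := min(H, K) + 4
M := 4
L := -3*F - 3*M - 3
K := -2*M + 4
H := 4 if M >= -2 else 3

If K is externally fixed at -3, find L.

-18

do(K=-3) replaces the equation K := -2*M + 4 with the constant K = -3.
H = 4 if M >= -2 else 3  [with M=4]  = 4
F = min(H, K) + 4  [with H=4, K=-3]  = 1
L = -3*F - 3*M - 3  [with F=1, M=4]  = -18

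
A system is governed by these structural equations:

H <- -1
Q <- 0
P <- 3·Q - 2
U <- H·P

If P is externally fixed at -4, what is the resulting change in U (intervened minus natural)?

2

The intervention breaks the incoming arrows to P: P <- 3·Q - 2 no longer applies, and P = -4.
U = H·P  [with H=-1, P=-4]  = 4
Without intervention: P = 3·Q - 2  [with Q=0]  = -2; U = H·P  [with H=-1, P=-2]  = 2.
Change = 4 − 2 = 2.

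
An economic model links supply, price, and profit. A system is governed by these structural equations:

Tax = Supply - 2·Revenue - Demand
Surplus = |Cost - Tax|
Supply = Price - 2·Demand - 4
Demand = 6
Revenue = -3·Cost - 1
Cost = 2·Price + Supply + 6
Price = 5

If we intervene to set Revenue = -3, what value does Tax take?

-11

The intervention breaks the incoming arrows to Revenue: Revenue = -3·Cost - 1 no longer applies, and Revenue = -3.
Supply = Price - 2·Demand - 4  [with Price=5, Demand=6]  = -11
Tax = Supply - 2·Revenue - Demand  [with Supply=-11, Revenue=-3, Demand=6]  = -11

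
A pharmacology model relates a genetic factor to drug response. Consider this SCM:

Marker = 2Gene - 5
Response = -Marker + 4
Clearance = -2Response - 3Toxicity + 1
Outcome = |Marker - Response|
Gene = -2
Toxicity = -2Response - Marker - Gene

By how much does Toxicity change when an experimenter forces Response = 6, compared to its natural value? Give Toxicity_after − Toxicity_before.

14

The intervention breaks the incoming arrows to Response: Response = -Marker + 4 no longer applies, and Response = 6.
Marker = 2Gene - 5  [with Gene=-2]  = -9
Toxicity = -2Response - Marker - Gene  [with Response=6, Marker=-9, Gene=-2]  = -1
Without intervention: Marker = 2Gene - 5  [with Gene=-2]  = -9; Response = -Marker + 4  [with Marker=-9]  = 13; Toxicity = -2Response - Marker - Gene  [with Response=13, Marker=-9, Gene=-2]  = -15.
Change = -1 − (-15) = 14.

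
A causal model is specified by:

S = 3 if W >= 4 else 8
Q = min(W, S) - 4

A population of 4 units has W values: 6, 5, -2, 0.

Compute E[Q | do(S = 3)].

Under do(S=3), S's equation is replaced by S=3 for every unit. Per-unit Q: -1, -1, -6, -4. Mean = -3.

-3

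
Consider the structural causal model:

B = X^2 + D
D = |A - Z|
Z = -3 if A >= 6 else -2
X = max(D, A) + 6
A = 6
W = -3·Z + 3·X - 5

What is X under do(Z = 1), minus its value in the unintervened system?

Under do(Z=1), the mechanism Z = -3 if A >= 6 else -2 is discarded; Z is fixed at 1.
D = |A - Z|  [with A=6, Z=1]  = 5
X = max(D, A) + 6  [with D=5, A=6]  = 12
Without intervention: Z = -3 if A >= 6 else -2  [with A=6]  = -3; D = |A - Z|  [with A=6, Z=-3]  = 9; X = max(D, A) + 6  [with D=9, A=6]  = 15.
Change = 12 − 15 = -3.

-3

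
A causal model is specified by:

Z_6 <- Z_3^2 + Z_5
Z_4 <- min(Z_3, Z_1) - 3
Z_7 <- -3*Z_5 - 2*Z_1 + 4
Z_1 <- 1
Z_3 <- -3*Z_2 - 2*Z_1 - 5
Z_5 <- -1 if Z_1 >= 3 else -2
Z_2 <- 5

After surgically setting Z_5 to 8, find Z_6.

The intervention breaks the incoming arrows to Z_5: Z_5 <- -1 if Z_1 >= 3 else -2 no longer applies, and Z_5 = 8.
Z_3 = -3*Z_2 - 2*Z_1 - 5  [with Z_2=5, Z_1=1]  = -22
Z_6 = Z_3^2 + Z_5  [with Z_3=-22, Z_5=8]  = 492

492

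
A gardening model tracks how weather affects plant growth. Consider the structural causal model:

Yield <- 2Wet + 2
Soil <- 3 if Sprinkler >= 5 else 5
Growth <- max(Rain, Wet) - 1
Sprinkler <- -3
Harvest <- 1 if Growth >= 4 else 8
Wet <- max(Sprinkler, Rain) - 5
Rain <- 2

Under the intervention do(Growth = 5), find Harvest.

Under do(Growth=5), the mechanism Growth <- max(Rain, Wet) - 1 is discarded; Growth is fixed at 5.
Harvest = 1 if Growth >= 4 else 8  [with Growth=5]  = 1

1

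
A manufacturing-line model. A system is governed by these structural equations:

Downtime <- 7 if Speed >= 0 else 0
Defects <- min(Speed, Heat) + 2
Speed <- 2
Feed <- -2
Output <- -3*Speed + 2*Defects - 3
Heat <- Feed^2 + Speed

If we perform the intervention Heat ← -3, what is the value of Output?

-11

do(Heat=-3) replaces the equation Heat <- Feed^2 + Speed with the constant Heat = -3.
Defects = min(Speed, Heat) + 2  [with Speed=2, Heat=-3]  = -1
Output = -3*Speed + 2*Defects - 3  [with Speed=2, Defects=-1]  = -11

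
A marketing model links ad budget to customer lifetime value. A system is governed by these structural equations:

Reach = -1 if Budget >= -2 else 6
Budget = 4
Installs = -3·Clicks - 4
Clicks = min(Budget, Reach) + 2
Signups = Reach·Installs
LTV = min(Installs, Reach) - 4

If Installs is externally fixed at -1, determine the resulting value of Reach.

-1

The intervention breaks the incoming arrows to Installs: Installs = -3·Clicks - 4 no longer applies, and Installs = -1.
Since Reach is not a descendant of the intervened variable, it is unaffected.
Reach = -1 if Budget >= -2 else 6  [with Budget=4]  = -1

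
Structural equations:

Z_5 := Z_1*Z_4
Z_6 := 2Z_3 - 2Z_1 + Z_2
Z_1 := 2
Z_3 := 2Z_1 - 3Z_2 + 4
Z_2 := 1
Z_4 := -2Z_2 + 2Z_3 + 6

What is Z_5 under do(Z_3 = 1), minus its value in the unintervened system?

do(Z_3=1) replaces the equation Z_3 := 2Z_1 - 3Z_2 + 4 with the constant Z_3 = 1.
Z_4 = -2Z_2 + 2Z_3 + 6  [with Z_2=1, Z_3=1]  = 6
Z_5 = Z_1*Z_4  [with Z_1=2, Z_4=6]  = 12
Without intervention: Z_3 = 2Z_1 - 3Z_2 + 4  [with Z_1=2, Z_2=1]  = 5; Z_4 = -2Z_2 + 2Z_3 + 6  [with Z_2=1, Z_3=5]  = 14; Z_5 = Z_1*Z_4  [with Z_1=2, Z_4=14]  = 28.
Change = 12 − 28 = -16.

-16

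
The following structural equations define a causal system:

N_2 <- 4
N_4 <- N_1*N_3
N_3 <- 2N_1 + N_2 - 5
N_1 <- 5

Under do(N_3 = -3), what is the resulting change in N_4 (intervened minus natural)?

The intervention breaks the incoming arrows to N_3: N_3 <- 2N_1 + N_2 - 5 no longer applies, and N_3 = -3.
N_4 = N_1*N_3  [with N_1=5, N_3=-3]  = -15
Without intervention: N_3 = 2N_1 + N_2 - 5  [with N_1=5, N_2=4]  = 9; N_4 = N_1*N_3  [with N_1=5, N_3=9]  = 45.
Change = -15 − 45 = -60.

-60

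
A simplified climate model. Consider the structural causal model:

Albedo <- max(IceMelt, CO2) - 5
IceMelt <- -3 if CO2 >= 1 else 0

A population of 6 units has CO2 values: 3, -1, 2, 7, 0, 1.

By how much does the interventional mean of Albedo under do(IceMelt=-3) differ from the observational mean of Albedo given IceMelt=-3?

-1.25

Every unit gets IceMelt=-3 under the intervention. Albedo values become -2, -6, -3, 2, -5, -4; E[Albedo|do(IceMelt=-3)] = -3.
E[Albedo|IceMelt=-3] averages over only the 4 units with IceMelt=-3 (CO2 = 3, 2, 7, 1): Albedo = -2, -3, 2, -4, mean -1.75.
Difference = -3 − (-1.75) = -1.25.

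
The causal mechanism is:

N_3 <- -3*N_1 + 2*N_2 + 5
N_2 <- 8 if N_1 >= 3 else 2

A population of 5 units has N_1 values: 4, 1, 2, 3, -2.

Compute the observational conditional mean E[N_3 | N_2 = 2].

8

Conditioning on N_2=2 selects the 3 unit(s) with N_1 ∈ {1, 2, -2}. Their N_3 values: 6, 3, 15. Mean = 8.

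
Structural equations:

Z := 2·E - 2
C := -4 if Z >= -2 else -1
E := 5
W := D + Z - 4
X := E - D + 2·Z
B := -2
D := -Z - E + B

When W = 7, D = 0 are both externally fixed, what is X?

Setting W = 7, D = 0 by intervention discards those variables' equations.
Z = 2·E - 2  [with E=5]  = 8
X = E - D + 2·Z  [with E=5, D=0, Z=8]  = 21

21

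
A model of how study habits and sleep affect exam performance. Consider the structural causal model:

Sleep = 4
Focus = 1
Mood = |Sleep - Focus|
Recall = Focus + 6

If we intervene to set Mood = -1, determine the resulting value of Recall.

7

The intervention breaks the incoming arrows to Mood: Mood = |Sleep - Focus| no longer applies, and Mood = -1.
Recall is not downstream of the intervention, so its value is determined by the original equations.
Recall = Focus + 6  [with Focus=1]  = 7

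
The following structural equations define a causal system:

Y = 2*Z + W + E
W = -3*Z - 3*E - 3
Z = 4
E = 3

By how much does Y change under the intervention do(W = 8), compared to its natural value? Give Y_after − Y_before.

32

The intervention breaks the incoming arrows to W: W = -3*Z - 3*E - 3 no longer applies, and W = 8.
Y = 2*Z + W + E  [with Z=4, W=8, E=3]  = 19
Without intervention: W = -3*Z - 3*E - 3  [with Z=4, E=3]  = -24; Y = 2*Z + W + E  [with Z=4, W=-24, E=3]  = -13.
Change = 19 − (-13) = 32.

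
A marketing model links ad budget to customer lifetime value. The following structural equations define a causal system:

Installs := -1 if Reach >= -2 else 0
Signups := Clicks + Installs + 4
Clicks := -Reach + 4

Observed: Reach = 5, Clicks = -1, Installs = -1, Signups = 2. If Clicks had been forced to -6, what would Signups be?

-3

Under do(Clicks=-6), the mechanism Clicks := -Reach + 4 is discarded; Clicks is fixed at -6.
Installs = -1 if Reach >= -2 else 0  [with Reach=5]  = -1
Signups = Clicks + Installs + 4  [with Clicks=-6, Installs=-1]  = -3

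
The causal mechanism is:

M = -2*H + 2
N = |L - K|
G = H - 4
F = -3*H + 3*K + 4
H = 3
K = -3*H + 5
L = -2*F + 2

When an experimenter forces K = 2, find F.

The intervention breaks the incoming arrows to K: K = -3*H + 5 no longer applies, and K = 2.
F = -3*H + 3*K + 4  [with H=3, K=2]  = 1

1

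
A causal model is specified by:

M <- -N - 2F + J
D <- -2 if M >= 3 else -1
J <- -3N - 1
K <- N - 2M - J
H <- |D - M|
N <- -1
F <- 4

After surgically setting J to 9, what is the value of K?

do(J=9) replaces the equation J <- -3N - 1 with the constant J = 9.
M = -N - 2F + J  [with N=-1, F=4, J=9]  = 2
K = N - 2M - J  [with N=-1, M=2, J=9]  = -14

-14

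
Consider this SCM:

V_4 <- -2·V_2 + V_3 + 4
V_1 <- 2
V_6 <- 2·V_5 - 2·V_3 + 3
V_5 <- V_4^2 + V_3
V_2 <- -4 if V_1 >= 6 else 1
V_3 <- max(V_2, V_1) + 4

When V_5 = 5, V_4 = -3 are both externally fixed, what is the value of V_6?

Setting V_5 = 5, V_4 = -3 by intervention discards those variables' equations.
V_2 = -4 if V_1 >= 6 else 1  [with V_1=2]  = 1
V_3 = max(V_2, V_1) + 4  [with V_2=1, V_1=2]  = 6
V_6 = 2·V_5 - 2·V_3 + 3  [with V_5=5, V_3=6]  = 1

1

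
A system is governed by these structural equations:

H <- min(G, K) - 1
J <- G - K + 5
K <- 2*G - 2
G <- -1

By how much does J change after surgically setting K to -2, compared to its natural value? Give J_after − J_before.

Under do(K=-2), the mechanism K <- 2*G - 2 is discarded; K is fixed at -2.
J = G - K + 5  [with G=-1, K=-2]  = 6
Without intervention: K = 2*G - 2  [with G=-1]  = -4; J = G - K + 5  [with G=-1, K=-4]  = 8.
Change = 6 − 8 = -2.

-2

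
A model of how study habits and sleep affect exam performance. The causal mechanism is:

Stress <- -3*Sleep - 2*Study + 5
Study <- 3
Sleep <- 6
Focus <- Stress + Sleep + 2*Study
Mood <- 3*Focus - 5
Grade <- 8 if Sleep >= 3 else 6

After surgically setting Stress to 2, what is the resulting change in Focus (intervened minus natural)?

The intervention breaks the incoming arrows to Stress: Stress <- -3*Sleep - 2*Study + 5 no longer applies, and Stress = 2.
Focus = Stress + Sleep + 2*Study  [with Stress=2, Sleep=6, Study=3]  = 14
Without intervention: Stress = -3*Sleep - 2*Study + 5  [with Sleep=6, Study=3]  = -19; Focus = Stress + Sleep + 2*Study  [with Stress=-19, Sleep=6, Study=3]  = -7.
Change = 14 − (-7) = 21.

21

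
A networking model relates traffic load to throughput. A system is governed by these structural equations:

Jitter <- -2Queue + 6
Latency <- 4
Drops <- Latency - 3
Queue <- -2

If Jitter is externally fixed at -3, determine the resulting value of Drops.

1

Under do(Jitter=-3), the mechanism Jitter <- -2Queue + 6 is discarded; Jitter is fixed at -3.
Since Drops is not a descendant of the intervened variable, it is unaffected.
Drops = Latency - 3  [with Latency=4]  = 1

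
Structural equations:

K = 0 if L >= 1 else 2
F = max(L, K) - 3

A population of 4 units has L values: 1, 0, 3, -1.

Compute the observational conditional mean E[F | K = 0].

-1

E[F|K=0] averages over only the 2 units with K=0 (L = 1, 3): F = -2, 0, mean -1.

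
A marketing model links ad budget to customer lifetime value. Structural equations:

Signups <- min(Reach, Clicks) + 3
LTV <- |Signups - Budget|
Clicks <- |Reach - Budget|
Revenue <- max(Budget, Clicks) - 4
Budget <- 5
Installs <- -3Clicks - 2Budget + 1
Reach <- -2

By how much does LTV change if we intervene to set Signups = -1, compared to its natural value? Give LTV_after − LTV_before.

2

Under do(Signups=-1), the mechanism Signups <- min(Reach, Clicks) + 3 is discarded; Signups is fixed at -1.
LTV = |Signups - Budget|  [with Signups=-1, Budget=5]  = 6
Without intervention: Clicks = |Reach - Budget|  [with Reach=-2, Budget=5]  = 7; Signups = min(Reach, Clicks) + 3  [with Reach=-2, Clicks=7]  = 1; LTV = |Signups - Budget|  [with Signups=1, Budget=5]  = 4.
Change = 6 − 4 = 2.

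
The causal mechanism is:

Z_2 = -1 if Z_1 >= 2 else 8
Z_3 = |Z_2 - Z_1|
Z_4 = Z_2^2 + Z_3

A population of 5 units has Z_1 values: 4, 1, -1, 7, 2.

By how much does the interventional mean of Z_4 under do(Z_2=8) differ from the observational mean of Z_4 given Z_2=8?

The intervention sets Z_2=8 in all 5 units regardless of Z_1. Recomputing Z_4 per unit gives 68, 71, 73, 65, 70; average 69.4.
E[Z_4|Z_2=8] averages over only the 2 units with Z_2=8 (Z_1 = 1, -1): Z_4 = 71, 73, mean 72.
Difference = 69.4 − 72 = -2.6.

-2.6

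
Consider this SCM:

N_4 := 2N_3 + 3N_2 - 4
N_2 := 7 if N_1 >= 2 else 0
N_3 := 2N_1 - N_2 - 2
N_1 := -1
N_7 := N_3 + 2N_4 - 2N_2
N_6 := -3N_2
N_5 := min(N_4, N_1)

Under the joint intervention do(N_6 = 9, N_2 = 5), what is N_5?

-7

The joint intervention fixes N_6 = 9, N_2 = 5, removing each variable's own equation.
N_3 = 2N_1 - N_2 - 2  [with N_1=-1, N_2=5]  = -9
N_4 = 2N_3 + 3N_2 - 4  [with N_3=-9, N_2=5]  = -7
N_5 = min(N_4, N_1)  [with N_4=-7, N_1=-1]  = -7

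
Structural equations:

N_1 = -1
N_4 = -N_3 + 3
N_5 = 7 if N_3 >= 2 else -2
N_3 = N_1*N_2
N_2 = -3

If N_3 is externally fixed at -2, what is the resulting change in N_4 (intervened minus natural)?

The intervention breaks the incoming arrows to N_3: N_3 = N_1*N_2 no longer applies, and N_3 = -2.
N_4 = -N_3 + 3  [with N_3=-2]  = 5
Without intervention: N_3 = N_1*N_2  [with N_1=-1, N_2=-3]  = 3; N_4 = -N_3 + 3  [with N_3=3]  = 0.
Change = 5 − 0 = 5.

5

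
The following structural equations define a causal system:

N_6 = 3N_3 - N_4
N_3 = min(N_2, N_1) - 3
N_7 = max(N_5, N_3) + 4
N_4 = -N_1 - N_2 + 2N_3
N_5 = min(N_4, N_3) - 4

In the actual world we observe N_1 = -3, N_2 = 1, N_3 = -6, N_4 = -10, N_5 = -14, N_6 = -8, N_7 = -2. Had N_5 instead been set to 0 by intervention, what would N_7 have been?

Under do(N_5=0), the mechanism N_5 = min(N_4, N_3) - 4 is discarded; N_5 is fixed at 0.
N_3 = min(N_2, N_1) - 3  [with N_2=1, N_1=-3]  = -6
N_7 = max(N_5, N_3) + 4  [with N_5=0, N_3=-6]  = 4

4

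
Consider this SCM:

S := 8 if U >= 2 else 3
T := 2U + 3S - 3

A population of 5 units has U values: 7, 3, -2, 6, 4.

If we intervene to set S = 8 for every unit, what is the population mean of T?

Under do(S=8), S's equation is replaced by S=8 for every unit. Per-unit T: 35, 27, 17, 33, 29. Mean = 28.2.

28.2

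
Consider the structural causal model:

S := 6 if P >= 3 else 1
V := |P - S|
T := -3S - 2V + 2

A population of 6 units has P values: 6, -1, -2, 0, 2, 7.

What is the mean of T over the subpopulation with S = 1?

-4.5

Conditioning on S=1 selects the 4 unit(s) with P ∈ {-1, -2, 0, 2}. Their T values: -5, -7, -3, -3. Mean = -4.5.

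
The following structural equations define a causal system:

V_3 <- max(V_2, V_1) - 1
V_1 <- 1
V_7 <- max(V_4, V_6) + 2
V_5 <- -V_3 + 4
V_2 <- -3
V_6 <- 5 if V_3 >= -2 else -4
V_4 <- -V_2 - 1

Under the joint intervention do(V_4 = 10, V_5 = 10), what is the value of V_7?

Under do(V_4 = 10, V_5 = 10), each intervened variable's structural equation is replaced by its fixed value.
V_3 = max(V_2, V_1) - 1  [with V_2=-3, V_1=1]  = 0
V_6 = 5 if V_3 >= -2 else -4  [with V_3=0]  = 5
V_7 = max(V_4, V_6) + 2  [with V_4=10, V_6=5]  = 12

12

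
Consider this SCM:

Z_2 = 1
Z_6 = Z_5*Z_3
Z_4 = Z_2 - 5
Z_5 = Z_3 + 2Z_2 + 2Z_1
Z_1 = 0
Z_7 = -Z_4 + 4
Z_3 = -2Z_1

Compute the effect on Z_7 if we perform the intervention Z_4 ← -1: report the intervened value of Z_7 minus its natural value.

-3

The intervention breaks the incoming arrows to Z_4: Z_4 = Z_2 - 5 no longer applies, and Z_4 = -1.
Z_7 = -Z_4 + 4  [with Z_4=-1]  = 5
Without intervention: Z_4 = Z_2 - 5  [with Z_2=1]  = -4; Z_7 = -Z_4 + 4  [with Z_4=-4]  = 8.
Change = 5 − 8 = -3.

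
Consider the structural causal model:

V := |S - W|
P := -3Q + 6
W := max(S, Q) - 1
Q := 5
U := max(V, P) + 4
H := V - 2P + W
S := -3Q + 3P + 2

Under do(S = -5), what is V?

9

do(S=-5) replaces the equation S := -3Q + 3P + 2 with the constant S = -5.
W = max(S, Q) - 1  [with S=-5, Q=5]  = 4
V = |S - W|  [with S=-5, W=4]  = 9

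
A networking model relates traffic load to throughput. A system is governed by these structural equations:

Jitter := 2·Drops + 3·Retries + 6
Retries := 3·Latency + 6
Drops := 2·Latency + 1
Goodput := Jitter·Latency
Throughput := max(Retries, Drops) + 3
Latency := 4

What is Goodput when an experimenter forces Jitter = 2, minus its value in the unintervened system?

Under do(Jitter=2), the mechanism Jitter := 2·Drops + 3·Retries + 6 is discarded; Jitter is fixed at 2.
Goodput = Jitter·Latency  [with Jitter=2, Latency=4]  = 8
Without intervention: Drops = 2·Latency + 1  [with Latency=4]  = 9; Retries = 3·Latency + 6  [with Latency=4]  = 18; Jitter = 2·Drops + 3·Retries + 6  [with Drops=9, Retries=18]  = 78; Goodput = Jitter·Latency  [with Jitter=78, Latency=4]  = 312.
Change = 8 − 312 = -304.

-304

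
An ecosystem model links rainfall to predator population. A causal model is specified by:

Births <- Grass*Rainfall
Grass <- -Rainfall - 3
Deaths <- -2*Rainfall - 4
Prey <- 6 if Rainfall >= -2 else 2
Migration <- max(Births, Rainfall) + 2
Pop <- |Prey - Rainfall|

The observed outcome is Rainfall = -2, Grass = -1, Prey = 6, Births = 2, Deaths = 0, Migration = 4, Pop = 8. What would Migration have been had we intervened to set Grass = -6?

Under do(Grass=-6), the mechanism Grass <- -Rainfall - 3 is discarded; Grass is fixed at -6.
Births = Grass*Rainfall  [with Grass=-6, Rainfall=-2]  = 12
Migration = max(Births, Rainfall) + 2  [with Births=12, Rainfall=-2]  = 14

14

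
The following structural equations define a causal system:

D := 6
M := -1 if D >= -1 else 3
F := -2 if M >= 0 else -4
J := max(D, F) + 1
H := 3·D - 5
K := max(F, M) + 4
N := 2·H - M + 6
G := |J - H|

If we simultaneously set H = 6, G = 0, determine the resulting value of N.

Setting H = 6, G = 0 by intervention discards those variables' equations.
M = -1 if D >= -1 else 3  [with D=6]  = -1
N = 2·H - M + 6  [with H=6, M=-1]  = 19

19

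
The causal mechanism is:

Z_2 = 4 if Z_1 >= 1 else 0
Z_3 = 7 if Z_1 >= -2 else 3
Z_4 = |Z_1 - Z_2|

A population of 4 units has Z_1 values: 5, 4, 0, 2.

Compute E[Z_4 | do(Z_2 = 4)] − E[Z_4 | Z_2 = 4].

Under do(Z_2=4), Z_2's equation is replaced by Z_2=4 for every unit. Per-unit Z_4: 1, 0, 4, 2. Mean = 1.75.
Observing Z_2=4 restricts to units where Z_2's equation naturally yields 4: Z_1 ∈ {5, 4, 2}. In that subpopulation Z_4 = 1, 0, 2, mean 1.
Difference = 1.75 − 1 = 0.75.

0.75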